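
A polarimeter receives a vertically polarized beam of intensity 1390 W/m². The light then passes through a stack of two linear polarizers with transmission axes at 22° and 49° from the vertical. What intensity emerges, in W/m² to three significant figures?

I₁ = 1390 W/m² · cos²(22°) = 1195 W/m².
I₂ = I₁ · cos²(27°) = 1195 · 0.7939 = 948.7 W/m².

I ≈ 949 W/m²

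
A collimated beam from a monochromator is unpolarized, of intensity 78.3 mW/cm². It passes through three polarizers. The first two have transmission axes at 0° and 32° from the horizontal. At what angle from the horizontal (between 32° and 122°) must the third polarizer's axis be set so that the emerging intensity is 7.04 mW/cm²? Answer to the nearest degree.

θ ≈ 92°

Unpolarized light through the first polarizer → I₁ = ½ I₀, now polarized at 0°.
I₂ = I₁ cos²(32° − 0°) = 0.5 I₀ · cos²(32°) = 0.3596 I₀.
Target fraction: 7.04 / 78.3 mW/cm² = 0.08991 of I₀.
Need I₃/I₀ = 0.08991, so cos²(θ − 32°) = 0.08991 / 0.3596 = 0.25.
θ − 32° = arccos(√0.25) = 60.0°, giving θ ≈ 32 + 60.0 = 92.0°.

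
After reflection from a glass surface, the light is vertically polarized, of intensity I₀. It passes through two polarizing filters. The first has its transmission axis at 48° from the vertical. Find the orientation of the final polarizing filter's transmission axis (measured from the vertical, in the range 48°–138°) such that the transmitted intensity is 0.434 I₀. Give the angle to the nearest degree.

I₁ = I₀ cos²(48° − 0°) = I₀ cos²(48°) = 0.4477 I₀.
Need I₂/I₀ = 0.434, so cos²(θ − 48°) = 0.434 / 0.4477 = 0.9693.
θ − 48° = arccos(√0.9693) = 10.1°, giving θ ≈ 48 + 10.1 = 58.1°.

θ ≈ 58°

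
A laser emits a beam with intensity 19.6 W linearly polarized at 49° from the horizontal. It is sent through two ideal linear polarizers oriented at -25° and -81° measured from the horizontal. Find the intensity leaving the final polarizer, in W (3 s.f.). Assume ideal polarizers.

I ≈ 0.466 W

I₁ = 19.6 W · cos²(74°) = 1.489 W.
I₂ = I₁ · cos²(56°) = 1.489 · 0.3127 = 0.4656 W.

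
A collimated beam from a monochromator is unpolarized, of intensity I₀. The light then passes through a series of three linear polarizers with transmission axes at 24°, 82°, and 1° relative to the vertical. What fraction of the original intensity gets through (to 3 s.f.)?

Unpolarized light through the first polarizer → I₁ = ½ I₀, now polarized at 24°.
I₂ = I₁ cos²(82° − 24°) = 0.5 I₀ · cos²(58°) = 0.1404 I₀.
I₃ = I₂ cos²(1° − 82°) = 0.1404 I₀ · cos²(81°) = 0.003436 I₀.
Transmitted fraction = 0.003436.

≈ 0.00344 I₀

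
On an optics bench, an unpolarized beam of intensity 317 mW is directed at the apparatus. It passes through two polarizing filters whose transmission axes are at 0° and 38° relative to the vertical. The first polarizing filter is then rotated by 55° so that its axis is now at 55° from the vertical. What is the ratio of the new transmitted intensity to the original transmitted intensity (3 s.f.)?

Before rotation:
Unpolarized light through the first polarizer → I₁ = ½ I₀, now polarized at 0°.
I₂ = I₁ cos²(38° − 0°) = 0.5 I₀ · cos²(38°) = 0.3105 I₀.
After rotation:
Unpolarized light through the first polarizer → I₁ = ½ I₀, now polarized at 55°.
I₂ = I₁ cos²(38° − 55°) = 0.5 I₀ · cos²(17°) = 0.4573 I₀.
Ratio = 0.4573 / 0.3105 = 1.473.

I_new/I_old ≈ 1.47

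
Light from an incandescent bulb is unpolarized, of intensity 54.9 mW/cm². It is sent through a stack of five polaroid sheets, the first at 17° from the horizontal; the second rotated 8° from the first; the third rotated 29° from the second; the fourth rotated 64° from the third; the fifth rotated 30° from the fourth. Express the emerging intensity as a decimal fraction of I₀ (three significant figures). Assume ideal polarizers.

I/I₀ ≈ 0.0541

Unpolarized light through the first polarizer → I₁ = 54.9 mW/cm²/2 = 27.45 mW/cm², polarized at 17°.
I₂ = I₁ · cos²(8°) = 27.45 · 0.9806 = 26.92 mW/cm².
I₃ = I₂ · cos²(29°) = 26.92 · 0.765 = 20.59 mW/cm².
I₄ = I₃ · cos²(64°) = 20.59 · 0.1922 = 3.957 mW/cm².
I₅ = I₄ · cos²(30°) = 3.957 · 0.75 = 2.968 mW/cm².
Transmitted fraction = 0.05406.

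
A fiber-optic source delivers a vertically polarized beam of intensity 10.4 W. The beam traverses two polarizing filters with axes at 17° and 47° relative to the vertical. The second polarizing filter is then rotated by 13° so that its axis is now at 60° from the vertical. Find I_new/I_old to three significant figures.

Before rotation:
By Malus's law, I₁ = I₀ cos²(17° − 0°) = I₀ cos²(17°) = 0.9145 I₀.
I₂ = I₁ cos²(47° − 17°) = 0.9145 I₀ · cos²(30°) = 0.6859 I₀.
After rotation:
I₁ = I₀ cos²(17° − 0°) = I₀ cos²(17°) = 0.9145 I₀.
I₂ = I₁ cos²(60° − 17°) = 0.9145 I₀ · cos²(43°) = 0.4892 I₀.
Ratio = 0.4892 / 0.6859 = 0.7132.

I_new/I_old ≈ 0.713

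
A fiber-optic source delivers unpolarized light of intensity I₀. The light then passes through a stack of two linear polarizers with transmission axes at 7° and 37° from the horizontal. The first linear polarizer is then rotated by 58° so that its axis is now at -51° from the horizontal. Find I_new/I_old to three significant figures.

Before rotation:
Unpolarized light through the first polarizer → I₁ = ½ I₀, now polarized at 7°.
I₂ = I₁ cos²(37° − 7°) = 0.5 I₀ · cos²(30°) = 0.375 I₀.
After rotation:
Unpolarized light through the first polarizer → I₁ = ½ I₀, now polarized at -51°.
I₂ = I₁ cos²(37° + 51°) = 0.5 I₀ · cos²(88°) = 0.000609 I₀.
Ratio = 0.000609 / 0.375 = 0.001624.

I_new/I_old ≈ 0.00162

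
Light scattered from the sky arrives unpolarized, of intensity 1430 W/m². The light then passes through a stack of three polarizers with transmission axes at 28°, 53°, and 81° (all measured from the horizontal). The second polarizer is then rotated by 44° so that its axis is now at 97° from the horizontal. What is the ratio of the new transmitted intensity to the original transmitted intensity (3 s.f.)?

Before rotation:
Unpolarized light through the first polarizer → I₁ = ½ I₀, now polarized at 28°.
I₂ = I₁ cos²(53° − 28°) = 0.5 I₀ · cos²(25°) = 0.4107 I₀.
I₃ = I₂ cos²(81° − 53°) = 0.4107 I₀ · cos²(28°) = 0.3202 I₀.
After rotation:
Unpolarized light through the first polarizer → I₁ = ½ I₀, now polarized at 28°.
I₂ = I₁ cos²(97° − 28°) = 0.5 I₀ · cos²(69°) = 0.06421 I₀.
I₃ = I₂ cos²(81° − 97°) = 0.06421 I₀ · cos²(16°) = 0.05934 I₀.
Ratio = 0.05934 / 0.3202 = 0.1853.

I_new/I_old ≈ 0.185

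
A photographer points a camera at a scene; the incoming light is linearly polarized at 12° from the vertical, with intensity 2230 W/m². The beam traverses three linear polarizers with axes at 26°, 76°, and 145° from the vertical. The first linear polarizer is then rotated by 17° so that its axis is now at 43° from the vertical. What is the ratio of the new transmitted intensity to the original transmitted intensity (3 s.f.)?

I_new/I_old ≈ 1.33

Before rotation:
I₁ = I₀ cos²(26° − 12°) = I₀ cos²(14°) = 0.9415 I₀.
I₂ = I₁ cos²(76° − 26°) = 0.9415 I₀ · cos²(50°) = 0.389 I₀.
I₃ = I₂ cos²(145° − 76°) = 0.389 I₀ · cos²(69°) = 0.04996 I₀.
After rotation:
I₁ = I₀ cos²(43° − 12°) = I₀ cos²(31°) = 0.7347 I₀.
I₂ = I₁ cos²(76° − 43°) = 0.7347 I₀ · cos²(33°) = 0.5168 I₀.
I₃ = I₂ cos²(145° − 76°) = 0.5168 I₀ · cos²(69°) = 0.06637 I₀.
Ratio = 0.06637 / 0.04996 = 1.329.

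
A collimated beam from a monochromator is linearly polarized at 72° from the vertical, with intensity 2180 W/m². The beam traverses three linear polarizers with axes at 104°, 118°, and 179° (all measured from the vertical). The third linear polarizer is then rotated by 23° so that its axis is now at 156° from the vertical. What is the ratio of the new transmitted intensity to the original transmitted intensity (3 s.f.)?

I_new/I_old ≈ 2.64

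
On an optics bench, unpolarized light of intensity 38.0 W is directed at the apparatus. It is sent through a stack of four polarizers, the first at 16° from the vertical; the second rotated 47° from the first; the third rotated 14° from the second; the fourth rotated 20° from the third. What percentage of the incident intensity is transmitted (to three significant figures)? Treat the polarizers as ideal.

≈ 19.3%

Unpolarized light through the first polarizer → I₁ = 38.0 W/2 = 19 W, polarized at 16°.
I₂ = I₁ · cos²(47°) = 19 · 0.4651 = 8.837 W.
I₃ = I₂ · cos²(14°) = 8.837 · 0.9415 = 8.32 W.
I₄ = I₃ · cos²(20°) = 8.32 · 0.883 = 7.347 W.
That is 19.33% of the incident intensity.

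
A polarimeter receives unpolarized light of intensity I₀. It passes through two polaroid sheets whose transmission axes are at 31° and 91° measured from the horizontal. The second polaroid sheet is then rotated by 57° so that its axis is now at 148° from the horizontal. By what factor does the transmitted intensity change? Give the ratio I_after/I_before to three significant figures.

Before rotation:
Unpolarized light through the first polarizer → I₁ = ½ I₀, now polarized at 31°.
I₂ = I₁ cos²(91° − 31°) = 0.5 I₀ · cos²(60°) = 0.125 I₀.
After rotation:
Unpolarized light through the first polarizer → I₁ = ½ I₀, now polarized at 31°.
Angle between axes 1 and 2: 63°. I₂ = 0.5 I₀ · cos²(63°) = 0.1031 I₀.
Ratio = 0.1031 / 0.125 = 0.8244.

I_new/I_old ≈ 0.824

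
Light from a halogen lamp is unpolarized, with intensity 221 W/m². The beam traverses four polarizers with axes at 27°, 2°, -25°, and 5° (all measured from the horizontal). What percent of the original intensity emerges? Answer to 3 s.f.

Unpolarized light through the first polarizer → I₁ = 221 W/m²/2 = 110.5 W/m², polarized at 27°.
I₂ = I₁ · cos²(25°) = 110.5 · 0.8214 = 90.76 W/m².
I₃ = I₂ · cos²(27°) = 90.76 · 0.7939 = 72.06 W/m².
I₄ = I₃ · cos²(30°) = 72.06 · 0.75 = 54.04 W/m².
That is 24.45% of the incident intensity.

≈ 24.5%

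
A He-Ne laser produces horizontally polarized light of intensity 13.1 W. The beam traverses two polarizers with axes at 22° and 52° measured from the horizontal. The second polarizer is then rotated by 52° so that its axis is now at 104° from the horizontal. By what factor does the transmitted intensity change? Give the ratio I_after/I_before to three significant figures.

I_new/I_old ≈ 0.0258

Before rotation:
I₁ = I₀ cos²(22° − 0°) = I₀ cos²(22°) = 0.8597 I₀.
I₂ = I₁ cos²(52° − 22°) = 0.8597 I₀ · cos²(30°) = 0.6448 I₀.
After rotation:
I₁ = I₀ cos²(22° − 0°) = I₀ cos²(22°) = 0.8597 I₀.
I₂ = I₁ cos²(104° − 22°) = 0.8597 I₀ · cos²(82°) = 0.01665 I₀.
Ratio = 0.01665 / 0.6448 = 0.02583.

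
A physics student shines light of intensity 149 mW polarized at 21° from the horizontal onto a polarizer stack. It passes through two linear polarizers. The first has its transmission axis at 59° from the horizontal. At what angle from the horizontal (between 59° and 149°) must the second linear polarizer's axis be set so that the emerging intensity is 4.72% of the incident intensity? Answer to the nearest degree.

By Malus's law, I₁ = I₀ cos²(59° − 21°) = I₀ cos²(38°) = 0.621 I₀.
Need I₂/I₀ = 0.0472, so cos²(θ − 59°) = 0.0472 / 0.621 = 0.07601.
θ − 59° = arccos(√0.07601) = 74.0°, giving θ ≈ 59 + 74.0 = 133.0°.

θ ≈ 133°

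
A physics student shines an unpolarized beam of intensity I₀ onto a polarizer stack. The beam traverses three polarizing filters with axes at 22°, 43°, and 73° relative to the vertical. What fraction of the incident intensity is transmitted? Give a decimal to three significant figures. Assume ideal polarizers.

≈ 0.327 I₀

Unpolarized light through the first polarizer → I₁ = ½ I₀, now polarized at 22°.
I₂ = I₁ cos²(43° − 22°) = 0.5 I₀ · cos²(21°) = 0.4358 I₀.
I₃ = I₂ cos²(73° − 43°) = 0.4358 I₀ · cos²(30°) = 0.3268 I₀.
Transmitted fraction = 0.3268.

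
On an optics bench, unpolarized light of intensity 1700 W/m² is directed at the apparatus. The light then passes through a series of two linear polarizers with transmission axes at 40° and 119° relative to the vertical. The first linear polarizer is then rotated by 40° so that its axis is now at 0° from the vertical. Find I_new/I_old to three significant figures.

Before rotation:
Unpolarized light through the first polarizer → I₁ = ½ I₀, now polarized at 40°.
I₂ = I₁ cos²(119° − 40°) = 0.5 I₀ · cos²(79°) = 0.0182 I₀.
After rotation:
Unpolarized light through the first polarizer → I₁ = ½ I₀, now polarized at 0°.
Angle between axes 1 and 2: 61°. I₂ = 0.5 I₀ · cos²(61°) = 0.1175 I₀.
Ratio = 0.1175 / 0.0182 = 6.456.

I_new/I_old ≈ 6.46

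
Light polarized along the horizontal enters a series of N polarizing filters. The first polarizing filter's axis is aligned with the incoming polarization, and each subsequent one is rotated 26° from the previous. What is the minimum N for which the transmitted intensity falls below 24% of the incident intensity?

N = 8

First polarizer is aligned with the polarization: full transmission.
Each further stage multiplies by cos²(26°) = 0.8078.
After N polarizers: T = 0.8078^(N−1). Require T < 0.24 ⇒ N−1 > ln(0.24)/ln(0.8078) = 6.69, so N−1 ≥ 7 and N = 8.
Check: N=8 gives T = 0.2245 < 0.24; N=7 gives T = 0.2779.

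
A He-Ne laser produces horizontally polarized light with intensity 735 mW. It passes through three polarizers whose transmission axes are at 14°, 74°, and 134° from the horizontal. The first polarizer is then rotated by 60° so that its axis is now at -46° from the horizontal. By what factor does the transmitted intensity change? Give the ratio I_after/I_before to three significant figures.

I_new/I_old ≈ 0.513

Before rotation:
By Malus's law, I₁ = I₀ cos²(14° − 0°) = I₀ cos²(14°) = 0.9415 I₀.
I₂ = I₁ cos²(74° − 14°) = 0.9415 I₀ · cos²(60°) = 0.2354 I₀.
I₃ = I₂ cos²(134° − 74°) = 0.2354 I₀ · cos²(60°) = 0.05884 I₀.
After rotation:
I₁ = I₀ cos²(-46° − 0°) = I₀ cos²(46°) = 0.4826 I₀.
Angle between axes 1 and 2: 60°. I₂ = 0.4826 I₀ · cos²(60°) = 0.1206 I₀.
I₃ = I₂ cos²(134° − 74°) = 0.1206 I₀ · cos²(60°) = 0.03016 I₀.
Ratio = 0.03016 / 0.05884 = 0.5125.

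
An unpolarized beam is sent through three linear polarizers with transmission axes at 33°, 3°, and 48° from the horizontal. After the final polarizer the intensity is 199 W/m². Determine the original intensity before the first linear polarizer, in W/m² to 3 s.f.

I₀ ≈ 1060 W/m²

Unpolarized light through the first polarizer → I₁ = ½ I₀, now polarized at 33°.
I₂ = I₁ cos²(3° − 33°) = 0.5 I₀ · cos²(30°) = 0.375 I₀.
I₃ = I₂ cos²(48° − 3°) = 0.375 I₀ · cos²(45°) = 0.1875 I₀.
So 199 W/m² = 0.1875 I₀, giving I₀ = 199/0.1875 = 1061 W/m².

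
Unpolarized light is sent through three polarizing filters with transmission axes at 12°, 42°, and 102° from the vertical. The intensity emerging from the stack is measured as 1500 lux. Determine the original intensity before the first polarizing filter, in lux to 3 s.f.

I₀ ≈ 1.60e4 lux

Unpolarized light through the first polarizer → I₁ = ½ I₀, now polarized at 12°.
I₂ = I₁ cos²(42° − 12°) = 0.5 I₀ · cos²(30°) = 0.375 I₀.
I₃ = I₂ cos²(102° − 42°) = 0.375 I₀ · cos²(60°) = 0.09375 I₀.
So 1500 lux = 0.09375 I₀, giving I₀ = 1500/0.09375 = 1.6e+04 lux.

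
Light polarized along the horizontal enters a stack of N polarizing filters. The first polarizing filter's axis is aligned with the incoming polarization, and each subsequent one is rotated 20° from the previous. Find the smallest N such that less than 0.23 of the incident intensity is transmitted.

First polarizer is aligned with the polarization: full transmission.
Each further stage multiplies by cos²(20°) = 0.883.
After N polarizers: T = 0.883^(N−1). Require T < 0.23 ⇒ N−1 > ln(0.23)/ln(0.883) = 11.81, so N−1 ≥ 12 and N = 13.
Check: N=13 gives T = 0.2247 < 0.23; N=12 gives T = 0.2545.

N = 13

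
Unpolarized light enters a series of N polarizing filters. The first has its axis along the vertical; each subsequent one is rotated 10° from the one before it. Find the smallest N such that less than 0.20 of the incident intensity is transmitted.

N = 31

First polarizer halves the unpolarized light: factor 1/2.
Each further stage multiplies by cos²(10°) = 0.9698.
After N polarizers: T = 0.5·0.9698^(N−1). Require T < 0.20 ⇒ N−1 > ln(0.20/0.5)/ln(0.9698) = 29.93, so N−1 ≥ 30 and N = 31.
Check: N=31 gives T = 0.1996 < 0.20; N=30 gives T = 0.2058.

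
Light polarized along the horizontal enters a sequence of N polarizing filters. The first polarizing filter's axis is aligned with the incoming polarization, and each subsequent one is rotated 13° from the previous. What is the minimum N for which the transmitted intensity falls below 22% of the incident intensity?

N = 31

First polarizer is aligned with the polarization: full transmission.
Each further stage multiplies by cos²(13°) = 0.9494.
After N polarizers: T = 0.9494^(N−1). Require T < 0.22 ⇒ N−1 > ln(0.22)/ln(0.9494) = 29.16, so N−1 ≥ 30 and N = 31.
Check: N=31 gives T = 0.2106 < 0.22; N=30 gives T = 0.2218.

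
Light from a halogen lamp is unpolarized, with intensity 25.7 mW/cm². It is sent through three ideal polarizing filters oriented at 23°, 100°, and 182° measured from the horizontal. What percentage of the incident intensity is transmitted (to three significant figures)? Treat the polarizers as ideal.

≈ 0.0490%

Unpolarized light through the first polarizer → I₁ = 25.7 mW/cm²/2 = 12.85 mW/cm², polarized at 23°.
I₂ = I₁ · cos²(77°) = 12.85 · 0.0506 = 0.6502 mW/cm².
I₃ = I₂ · cos²(82°) = 0.6502 · 0.01937 = 0.01259 mW/cm².
That is 0.04901% of the incident intensity.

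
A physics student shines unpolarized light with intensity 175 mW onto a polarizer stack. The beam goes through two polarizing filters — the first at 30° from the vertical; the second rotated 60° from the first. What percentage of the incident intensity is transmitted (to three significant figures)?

Unpolarized light through the first polarizer → I₁ = 175 mW/2 = 87.5 mW, polarized at 30°.
I₂ = I₁ · cos²(60°) = 87.5 · 0.25 = 21.88 mW.
That is 12.5% of the incident intensity.

≈ 12.5%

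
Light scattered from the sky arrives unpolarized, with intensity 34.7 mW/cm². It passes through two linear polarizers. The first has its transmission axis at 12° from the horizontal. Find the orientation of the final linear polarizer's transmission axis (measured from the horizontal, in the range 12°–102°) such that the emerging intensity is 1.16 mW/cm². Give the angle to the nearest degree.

θ ≈ 87°

Unpolarized light through the first polarizer → I₁ = ½ I₀, now polarized at 12°.
Target fraction: 1.16 / 34.7 mW/cm² = 0.03343 of I₀.
Need I₂/I₀ = 0.03343, so cos²(θ − 12°) = 0.03343 / 0.5 = 0.06686.
θ − 12° = arccos(√0.06686) = 75.0°, giving θ ≈ 12 + 75.0 = 87.0°.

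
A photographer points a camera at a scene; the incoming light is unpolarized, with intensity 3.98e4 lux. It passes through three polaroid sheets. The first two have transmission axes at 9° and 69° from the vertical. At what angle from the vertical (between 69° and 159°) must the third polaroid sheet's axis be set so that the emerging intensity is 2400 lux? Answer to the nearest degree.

θ ≈ 115°

Unpolarized light through the first polarizer → I₁ = ½ I₀, now polarized at 9°.
I₂ = I₁ cos²(69° − 9°) = 0.5 I₀ · cos²(60°) = 0.125 I₀.
Target fraction: 2400 / 3.98e4 lux = 0.0603 of I₀.
Need I₃/I₀ = 0.0603, so cos²(θ − 69°) = 0.0603 / 0.125 = 0.4824.
θ − 69° = arccos(√0.4824) = 46.0°, giving θ ≈ 69 + 46.0 = 115.0°.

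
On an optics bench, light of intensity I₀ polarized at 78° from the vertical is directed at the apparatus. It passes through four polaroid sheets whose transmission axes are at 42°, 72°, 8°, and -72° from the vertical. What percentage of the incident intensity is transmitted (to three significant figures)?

I₁ = I₀ cos²(42° − 78°) = I₀ cos²(36°) = 0.6545 I₀.
I₂ = I₁ cos²(72° − 42°) = 0.6545 I₀ · cos²(30°) = 0.4909 I₀.
I₃ = I₂ cos²(8° − 72°) = 0.4909 I₀ · cos²(64°) = 0.09433 I₀.
I₄ = I₃ cos²(-72° − 8°) = 0.09433 I₀ · cos²(80°) = 0.002844 I₀.
That is 0.2844% of the incident intensity.

≈ 0.284%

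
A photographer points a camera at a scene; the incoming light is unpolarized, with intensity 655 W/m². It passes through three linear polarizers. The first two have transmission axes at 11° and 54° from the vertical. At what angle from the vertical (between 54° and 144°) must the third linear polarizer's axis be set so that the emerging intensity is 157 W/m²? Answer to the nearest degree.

θ ≈ 73°

Unpolarized light through the first polarizer → I₁ = ½ I₀, now polarized at 11°.
I₂ = I₁ cos²(54° − 11°) = 0.5 I₀ · cos²(43°) = 0.2674 I₀.
Target fraction: 157 / 655 W/m² = 0.2397 of I₀.
Need I₃/I₀ = 0.2397, so cos²(θ − 54°) = 0.2397 / 0.2674 = 0.8963.
θ − 54° = arccos(√0.8963) = 18.8°, giving θ ≈ 54 + 18.8 = 72.8°.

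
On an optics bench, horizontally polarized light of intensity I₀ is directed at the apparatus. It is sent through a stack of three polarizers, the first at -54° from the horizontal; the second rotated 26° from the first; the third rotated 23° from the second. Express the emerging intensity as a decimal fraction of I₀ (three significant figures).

I₁ = I₀ cos²(-54° − 0°) = I₀ cos²(54°) = 0.3455 I₀.
I₂ = I₁ cos²(26°) = 0.3455 · 0.8078 I₀ = 0.2791 I₀.
I₃ = I₂ cos²(23°) = 0.2791 · 0.8473 I₀ = 0.2365 I₀.
Transmitted fraction = 0.2365.

≈ 0.236 I₀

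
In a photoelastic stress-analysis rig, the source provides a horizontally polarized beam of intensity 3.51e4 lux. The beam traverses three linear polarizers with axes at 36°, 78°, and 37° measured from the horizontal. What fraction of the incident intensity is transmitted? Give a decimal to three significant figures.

I/I₀ ≈ 0.206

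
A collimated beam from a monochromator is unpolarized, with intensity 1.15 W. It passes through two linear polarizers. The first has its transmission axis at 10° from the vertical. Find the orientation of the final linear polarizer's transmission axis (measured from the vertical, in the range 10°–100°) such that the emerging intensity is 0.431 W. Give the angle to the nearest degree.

Unpolarized light through the first polarizer → I₁ = ½ I₀, now polarized at 10°.
Target fraction: 0.431 / 1.15 W = 0.3748 of I₀.
Need I₂/I₀ = 0.3748, so cos²(θ − 10°) = 0.3748 / 0.5 = 0.7496.
θ − 10° = arccos(√0.7496) = 30.0°, giving θ ≈ 10 + 30.0 = 40.0°.

θ ≈ 40°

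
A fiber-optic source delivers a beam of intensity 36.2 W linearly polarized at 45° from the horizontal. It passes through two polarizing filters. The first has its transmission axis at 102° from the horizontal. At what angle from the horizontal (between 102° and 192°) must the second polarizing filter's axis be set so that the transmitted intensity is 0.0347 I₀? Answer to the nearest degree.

I₁ = I₀ cos²(102° − 45°) = I₀ cos²(57°) = 0.2966 I₀.
Need I₂/I₀ = 0.0347, so cos²(θ − 102°) = 0.0347 / 0.2966 = 0.117.
θ − 102° = arccos(√0.117) = 70.0°, giving θ ≈ 102 + 70.0 = 172.0°.

θ ≈ 172°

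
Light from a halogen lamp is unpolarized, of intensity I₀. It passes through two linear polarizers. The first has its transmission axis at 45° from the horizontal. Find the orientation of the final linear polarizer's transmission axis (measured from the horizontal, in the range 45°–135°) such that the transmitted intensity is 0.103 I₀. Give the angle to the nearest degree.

Unpolarized light through the first polarizer → I₁ = ½ I₀, now polarized at 45°.
Need I₂/I₀ = 0.103, so cos²(θ − 45°) = 0.103 / 0.5 = 0.206.
θ − 45° = arccos(√0.206) = 63.0°, giving θ ≈ 45 + 63.0 = 108.0°.

θ ≈ 108°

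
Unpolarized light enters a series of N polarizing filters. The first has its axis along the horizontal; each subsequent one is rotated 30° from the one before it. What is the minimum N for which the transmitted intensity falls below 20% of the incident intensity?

First polarizer halves the unpolarized light: factor 1/2.
Each further stage multiplies by cos²(30°) = 0.75.
After N polarizers: T = 0.5·0.75^(N−1). Require T < 0.20 ⇒ N−1 > ln(0.20/0.5)/ln(0.75) = 3.19, so N−1 ≥ 4 and N = 5.
Check: N=5 gives T = 0.1582 < 0.20; N=4 gives T = 0.2109.

N = 5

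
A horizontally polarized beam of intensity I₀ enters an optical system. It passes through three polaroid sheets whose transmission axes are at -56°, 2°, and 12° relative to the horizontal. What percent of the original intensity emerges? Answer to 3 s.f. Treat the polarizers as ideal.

≈ 8.52%

By Malus's law, I₁ = I₀ cos²(-56° − 0°) = I₀ cos²(56°) = 0.3127 I₀.
I₂ = I₁ cos²(2° + 56°) = 0.3127 I₀ · cos²(58°) = 0.08781 I₀.
I₃ = I₂ cos²(12° − 2°) = 0.08781 I₀ · cos²(10°) = 0.08516 I₀.
That is 8.516% of the incident intensity.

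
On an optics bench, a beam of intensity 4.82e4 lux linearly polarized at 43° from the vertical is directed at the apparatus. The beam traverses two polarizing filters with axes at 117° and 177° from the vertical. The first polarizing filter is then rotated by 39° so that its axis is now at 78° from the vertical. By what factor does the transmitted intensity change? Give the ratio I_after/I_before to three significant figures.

I_new/I_old ≈ 0.865

Before rotation:
By Malus's law, I₁ = I₀ cos²(117° − 43°) = I₀ cos²(74°) = 0.07598 I₀.
I₂ = I₁ cos²(177° − 117°) = 0.07598 I₀ · cos²(60°) = 0.01899 I₀.
After rotation:
I₁ = I₀ cos²(78° − 43°) = I₀ cos²(35°) = 0.671 I₀.
Angle between axes 1 and 2: 81°. I₂ = 0.671 I₀ · cos²(81°) = 0.01642 I₀.
Ratio = 0.01642 / 0.01899 = 0.8645.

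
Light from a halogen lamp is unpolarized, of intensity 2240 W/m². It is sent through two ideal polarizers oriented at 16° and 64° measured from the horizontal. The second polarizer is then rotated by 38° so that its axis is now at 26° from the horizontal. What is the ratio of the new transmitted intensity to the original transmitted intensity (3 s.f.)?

Before rotation:
Unpolarized light through the first polarizer → I₁ = ½ I₀, now polarized at 16°.
I₂ = I₁ cos²(64° − 16°) = 0.5 I₀ · cos²(48°) = 0.2239 I₀.
After rotation:
Unpolarized light through the first polarizer → I₁ = ½ I₀, now polarized at 16°.
I₂ = I₁ cos²(26° − 16°) = 0.5 I₀ · cos²(10°) = 0.4849 I₀.
Ratio = 0.4849 / 0.2239 = 2.166.

I_new/I_old ≈ 2.17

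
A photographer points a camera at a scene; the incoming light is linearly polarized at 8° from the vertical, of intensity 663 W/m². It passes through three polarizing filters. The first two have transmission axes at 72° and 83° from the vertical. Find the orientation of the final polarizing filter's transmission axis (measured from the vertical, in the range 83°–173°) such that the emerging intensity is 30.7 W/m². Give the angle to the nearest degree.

θ ≈ 143°

I₁ = I₀ cos²(72° − 8°) = I₀ cos²(64°) = 0.1922 I₀.
I₂ = I₁ cos²(83° − 72°) = 0.1922 I₀ · cos²(11°) = 0.1852 I₀.
Target fraction: 30.7 / 663 W/m² = 0.0463 of I₀.
Need I₃/I₀ = 0.0463, so cos²(θ − 83°) = 0.0463 / 0.1852 = 0.2501.
θ − 83° = arccos(√0.2501) = 60.0°, giving θ ≈ 83 + 60.0 = 143.0°.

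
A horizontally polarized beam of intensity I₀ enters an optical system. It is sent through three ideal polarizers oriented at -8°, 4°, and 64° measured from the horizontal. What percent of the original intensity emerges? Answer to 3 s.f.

By Malus's law, I₁ = I₀ cos²(-8° − 0°) = I₀ cos²(8°) = 0.9806 I₀.
I₂ = I₁ cos²(4° + 8°) = 0.9806 I₀ · cos²(12°) = 0.9382 I₀.
I₃ = I₂ cos²(64° − 4°) = 0.9382 I₀ · cos²(60°) = 0.2346 I₀.
That is 23.46% of the incident intensity.

≈ 23.5%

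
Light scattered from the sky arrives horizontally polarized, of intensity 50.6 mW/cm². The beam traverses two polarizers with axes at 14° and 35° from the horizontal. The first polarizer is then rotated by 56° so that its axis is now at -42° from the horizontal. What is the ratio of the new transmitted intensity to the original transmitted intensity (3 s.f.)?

I_new/I_old ≈ 0.0341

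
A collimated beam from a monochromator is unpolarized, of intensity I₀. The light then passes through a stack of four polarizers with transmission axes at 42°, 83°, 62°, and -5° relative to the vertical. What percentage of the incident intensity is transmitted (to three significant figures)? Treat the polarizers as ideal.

≈ 3.79%

Unpolarized light through the first polarizer → I₁ = ½ I₀, now polarized at 42°.
I₂ = I₁ cos²(83° − 42°) = 0.5 I₀ · cos²(41°) = 0.2848 I₀.
I₃ = I₂ cos²(62° − 83°) = 0.2848 I₀ · cos²(21°) = 0.2482 I₀.
I₄ = I₃ cos²(-5° − 62°) = 0.2482 I₀ · cos²(67°) = 0.0379 I₀.
That is 3.79% of the incident intensity.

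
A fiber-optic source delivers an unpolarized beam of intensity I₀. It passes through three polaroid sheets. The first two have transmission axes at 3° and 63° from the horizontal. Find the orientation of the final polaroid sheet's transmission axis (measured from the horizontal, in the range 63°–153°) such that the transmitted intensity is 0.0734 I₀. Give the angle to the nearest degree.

θ ≈ 103°

Unpolarized light through the first polarizer → I₁ = ½ I₀, now polarized at 3°.
I₂ = I₁ cos²(63° − 3°) = 0.5 I₀ · cos²(60°) = 0.125 I₀.
Need I₃/I₀ = 0.0734, so cos²(θ − 63°) = 0.0734 / 0.125 = 0.5872.
θ − 63° = arccos(√0.5872) = 40.0°, giving θ ≈ 63 + 40.0 = 103.0°.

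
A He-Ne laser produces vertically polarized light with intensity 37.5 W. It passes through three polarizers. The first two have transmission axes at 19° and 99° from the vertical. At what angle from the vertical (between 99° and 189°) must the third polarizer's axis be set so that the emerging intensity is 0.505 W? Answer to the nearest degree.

I₁ = I₀ cos²(19° − 0°) = I₀ cos²(19°) = 0.894 I₀.
I₂ = I₁ cos²(99° − 19°) = 0.894 I₀ · cos²(80°) = 0.02696 I₀.
Target fraction: 0.505 / 37.5 W = 0.01347 of I₀.
Need I₃/I₀ = 0.01347, so cos²(θ − 99°) = 0.01347 / 0.02696 = 0.4996.
θ − 99° = arccos(√0.4996) = 45.0°, giving θ ≈ 99 + 45.0 = 144.0°.

θ ≈ 144°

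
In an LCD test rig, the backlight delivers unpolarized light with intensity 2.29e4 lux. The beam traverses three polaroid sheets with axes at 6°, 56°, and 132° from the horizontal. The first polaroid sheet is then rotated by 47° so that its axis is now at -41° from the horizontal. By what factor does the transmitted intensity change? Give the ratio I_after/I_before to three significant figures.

Before rotation:
Unpolarized light through the first polarizer → I₁ = ½ I₀, now polarized at 6°.
I₂ = I₁ cos²(56° − 6°) = 0.5 I₀ · cos²(50°) = 0.2066 I₀.
I₃ = I₂ cos²(132° − 56°) = 0.2066 I₀ · cos²(76°) = 0.01209 I₀.
After rotation:
Unpolarized light through the first polarizer → I₁ = ½ I₀, now polarized at -41°.
Angle between axes 1 and 2: 83°. I₂ = 0.5 I₀ · cos²(83°) = 0.007426 I₀.
I₃ = I₂ cos²(132° − 56°) = 0.007426 I₀ · cos²(76°) = 0.0004346 I₀.
Ratio = 0.0004346 / 0.01209 = 0.03595.

I_new/I_old ≈ 0.0359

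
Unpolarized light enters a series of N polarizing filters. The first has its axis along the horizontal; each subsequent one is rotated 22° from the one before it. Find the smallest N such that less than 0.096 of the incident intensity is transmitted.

First polarizer halves the unpolarized light: factor 1/2.
Each further stage multiplies by cos²(22°) = 0.8597.
After N polarizers: T = 0.5·0.8597^(N−1). Require T < 0.096 ⇒ N−1 > ln(0.096/0.5)/ln(0.8597) = 10.91, so N−1 ≥ 11 and N = 12.
Check: N=12 gives T = 0.09476 < 0.096; N=11 gives T = 0.1102.

N = 12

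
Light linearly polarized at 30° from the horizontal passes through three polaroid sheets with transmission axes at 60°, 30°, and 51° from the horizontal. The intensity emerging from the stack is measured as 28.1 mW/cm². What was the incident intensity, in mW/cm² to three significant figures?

I₀ ≈ 57.3 mW/cm²

By Malus's law, I₁ = I₀ cos²(60° − 30°) = I₀ cos²(30°) = 0.75 I₀.
I₂ = I₁ cos²(30° − 60°) = 0.75 I₀ · cos²(30°) = 0.5625 I₀.
I₃ = I₂ cos²(51° − 30°) = 0.5625 I₀ · cos²(21°) = 0.4903 I₀.
So 28.1 mW/cm² = 0.4903 I₀, giving I₀ = 28.1/0.4903 = 57.32 mW/cm².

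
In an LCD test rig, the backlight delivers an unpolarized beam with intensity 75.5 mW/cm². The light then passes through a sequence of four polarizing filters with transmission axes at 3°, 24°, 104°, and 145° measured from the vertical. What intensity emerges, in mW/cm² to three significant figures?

I ≈ 0.565 mW/cm²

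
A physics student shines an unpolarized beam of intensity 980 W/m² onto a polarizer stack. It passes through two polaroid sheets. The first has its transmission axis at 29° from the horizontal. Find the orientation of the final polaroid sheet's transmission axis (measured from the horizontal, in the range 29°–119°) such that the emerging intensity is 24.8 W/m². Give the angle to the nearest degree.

θ ≈ 106°

Unpolarized light through the first polarizer → I₁ = ½ I₀, now polarized at 29°.
Target fraction: 24.8 / 980 W/m² = 0.02531 of I₀.
Need I₂/I₀ = 0.02531, so cos²(θ − 29°) = 0.02531 / 0.5 = 0.05061.
θ − 29° = arccos(√0.05061) = 77.0°, giving θ ≈ 29 + 77.0 = 106.0°.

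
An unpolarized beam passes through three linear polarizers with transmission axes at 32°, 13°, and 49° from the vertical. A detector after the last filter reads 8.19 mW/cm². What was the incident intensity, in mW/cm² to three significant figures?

Unpolarized light through the first polarizer → I₁ = ½ I₀, now polarized at 32°.
I₂ = I₁ cos²(13° − 32°) = 0.5 I₀ · cos²(19°) = 0.447 I₀.
I₃ = I₂ cos²(49° − 13°) = 0.447 I₀ · cos²(36°) = 0.2926 I₀.
So 8.19 mW/cm² = 0.2926 I₀, giving I₀ = 8.19/0.2926 = 27.99 mW/cm².

I₀ ≈ 28.0 mW/cm²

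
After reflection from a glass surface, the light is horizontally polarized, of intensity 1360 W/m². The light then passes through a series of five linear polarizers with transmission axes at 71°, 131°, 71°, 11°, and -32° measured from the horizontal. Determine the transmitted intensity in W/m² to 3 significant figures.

I ≈ 1.20 W/m²

By Malus's law, I₁ = 1360 W/m² · cos²(71°) = 144.2 W/m².
I₂ = I₁ · cos²(60°) = 144.2 · 0.25 = 36.04 W/m².
I₃ = I₂ · cos²(60°) = 36.04 · 0.25 = 9.01 W/m².
I₄ = I₃ · cos²(60°) = 9.01 · 0.25 = 2.252 W/m².
I₅ = I₄ · cos²(43°) = 2.252 · 0.5349 = 1.205 W/m².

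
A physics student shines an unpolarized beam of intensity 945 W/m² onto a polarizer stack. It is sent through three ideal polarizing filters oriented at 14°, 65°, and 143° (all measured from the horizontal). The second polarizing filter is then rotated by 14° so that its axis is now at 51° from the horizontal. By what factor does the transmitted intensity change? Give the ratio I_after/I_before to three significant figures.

Before rotation:
Unpolarized light through the first polarizer → I₁ = ½ I₀, now polarized at 14°.
I₂ = I₁ cos²(65° − 14°) = 0.5 I₀ · cos²(51°) = 0.198 I₀.
I₃ = I₂ cos²(143° − 65°) = 0.198 I₀ · cos²(78°) = 0.00856 I₀.
After rotation:
Unpolarized light through the first polarizer → I₁ = ½ I₀, now polarized at 14°.
I₂ = I₁ cos²(51° − 14°) = 0.5 I₀ · cos²(37°) = 0.3189 I₀.
Angle between axes 2 and 3: 88°. I₃ = 0.3189 I₀ · cos²(88°) = 0.0003884 I₀.
Ratio = 0.0003884 / 0.00856 = 0.04538.

I_new/I_old ≈ 0.0454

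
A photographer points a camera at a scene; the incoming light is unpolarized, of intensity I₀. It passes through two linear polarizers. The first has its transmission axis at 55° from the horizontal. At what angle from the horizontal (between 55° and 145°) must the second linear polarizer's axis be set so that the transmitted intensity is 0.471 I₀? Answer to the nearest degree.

θ ≈ 69°

Unpolarized light through the first polarizer → I₁ = ½ I₀, now polarized at 55°.
Need I₂/I₀ = 0.471, so cos²(θ − 55°) = 0.471 / 0.5 = 0.942.
θ − 55° = arccos(√0.942) = 13.9°, giving θ ≈ 55 + 13.9 = 68.9°.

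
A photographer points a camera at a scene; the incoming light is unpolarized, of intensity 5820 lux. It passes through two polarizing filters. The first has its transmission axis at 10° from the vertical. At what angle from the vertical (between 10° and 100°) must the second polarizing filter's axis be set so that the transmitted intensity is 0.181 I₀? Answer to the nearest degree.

θ ≈ 63°

Unpolarized light through the first polarizer → I₁ = ½ I₀, now polarized at 10°.
Need I₂/I₀ = 0.181, so cos²(θ − 10°) = 0.181 / 0.5 = 0.362.
θ − 10° = arccos(√0.362) = 53.0°, giving θ ≈ 10 + 53.0 = 63.0°.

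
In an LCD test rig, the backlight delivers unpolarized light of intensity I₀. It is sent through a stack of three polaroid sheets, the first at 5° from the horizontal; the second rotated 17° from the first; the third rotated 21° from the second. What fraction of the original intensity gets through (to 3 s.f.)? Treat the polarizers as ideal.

Unpolarized light through the first polarizer → I₁ = ½ I₀, now polarized at 5°.
I₂ = I₁ cos²(17°) = 0.5 · 0.9145 I₀ = 0.4573 I₀.
I₃ = I₂ cos²(21°) = 0.4573 · 0.8716 I₀ = 0.3985 I₀.
Transmitted fraction = 0.3985.

≈ 0.399 I₀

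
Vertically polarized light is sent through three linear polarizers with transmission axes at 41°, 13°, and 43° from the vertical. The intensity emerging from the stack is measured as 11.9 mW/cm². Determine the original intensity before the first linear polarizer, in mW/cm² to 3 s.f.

I₁ = I₀ cos²(41° − 0°) = I₀ cos²(41°) = 0.5696 I₀.
I₂ = I₁ cos²(13° − 41°) = 0.5696 I₀ · cos²(28°) = 0.444 I₀.
I₃ = I₂ cos²(43° − 13°) = 0.444 I₀ · cos²(30°) = 0.333 I₀.
So 11.9 mW/cm² = 0.333 I₀, giving I₀ = 11.9/0.333 = 35.73 mW/cm².

I₀ ≈ 35.7 mW/cm²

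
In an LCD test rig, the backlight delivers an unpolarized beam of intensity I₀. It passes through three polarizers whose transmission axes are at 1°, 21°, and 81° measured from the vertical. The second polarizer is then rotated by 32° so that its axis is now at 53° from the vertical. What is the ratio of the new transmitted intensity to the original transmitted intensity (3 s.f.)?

Before rotation:
Unpolarized light through the first polarizer → I₁ = ½ I₀, now polarized at 1°.
I₂ = I₁ cos²(21° − 1°) = 0.5 I₀ · cos²(20°) = 0.4415 I₀.
I₃ = I₂ cos²(81° − 21°) = 0.4415 I₀ · cos²(60°) = 0.1104 I₀.
After rotation:
Unpolarized light through the first polarizer → I₁ = ½ I₀, now polarized at 1°.
I₂ = I₁ cos²(53° − 1°) = 0.5 I₀ · cos²(52°) = 0.1895 I₀.
I₃ = I₂ cos²(81° − 53°) = 0.1895 I₀ · cos²(28°) = 0.1477 I₀.
Ratio = 0.1477 / 0.1104 = 1.339.

I_new/I_old ≈ 1.34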